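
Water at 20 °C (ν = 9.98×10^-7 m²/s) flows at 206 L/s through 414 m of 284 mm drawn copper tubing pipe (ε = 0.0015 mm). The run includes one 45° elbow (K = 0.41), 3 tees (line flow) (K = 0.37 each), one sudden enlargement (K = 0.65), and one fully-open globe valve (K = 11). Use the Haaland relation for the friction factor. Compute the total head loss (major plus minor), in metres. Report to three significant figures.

H_L ≈ 16.4 m

V = 4Q/(πD²) = 3.252 m/s; V²/2g = 0.5390 m
Re = 9.25×10^5, ε/D = 5.28×10^-6 → f = 0.01182 (Haaland)
Major: h_f = f(L/D)·V²/2g = 0.01182·1458·0.5390 = 9.291 m
Minor: ΣK = 13.2; h_m = ΣK·V²/2g = 7.099 m
Total H_L = 9.291 + 7.099 = 16.39 m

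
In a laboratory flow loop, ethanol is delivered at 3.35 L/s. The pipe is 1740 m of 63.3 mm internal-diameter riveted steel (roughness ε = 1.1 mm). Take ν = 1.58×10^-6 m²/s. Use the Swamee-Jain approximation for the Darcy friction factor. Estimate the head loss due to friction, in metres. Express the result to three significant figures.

V = 4Q/(πD²) = 4·0.00335/(π·0.0633²) = 1.065 m/s
Re = VD/ν = 1.065·0.0633/1.58×10^-6 = 4.26×10^4 → turbulent
ε/D = 1.1/63.3 = 0.0174
Swamee-Jain: f = 0.04753
h_f = f(L/D)V²/(2g) = 0.04753·(1740/0.0633)·1.065²/(2·9.81) = 75.45 m

h_f ≈ 75.5 m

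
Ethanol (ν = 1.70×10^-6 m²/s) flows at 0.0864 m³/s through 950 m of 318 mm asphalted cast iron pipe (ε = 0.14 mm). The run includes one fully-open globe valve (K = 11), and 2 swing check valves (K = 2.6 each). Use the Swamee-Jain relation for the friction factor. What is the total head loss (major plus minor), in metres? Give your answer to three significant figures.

H_L ≈ 4.33 m

V = 4Q/(πD²) = 1.088 m/s; V²/2g = 0.06032 m
Re = 2.03×10^5, ε/D = 4.40×10^-4 → f = 0.01858 (Swamee-Jain)
Major: h_f = f(L/D)·V²/2g = 0.01858·2987·0.06032 = 3.348 m
Minor: ΣK = 16.2; h_m = ΣK·V²/2g = 0.9771 m
Total H_L = 3.348 + 0.9771 = 4.325 m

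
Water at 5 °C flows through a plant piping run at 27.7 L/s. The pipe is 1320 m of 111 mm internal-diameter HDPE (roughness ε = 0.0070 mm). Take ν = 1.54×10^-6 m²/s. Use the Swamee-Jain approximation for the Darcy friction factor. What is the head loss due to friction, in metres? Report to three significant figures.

V = 4Q/(πD²) = 4·0.0277/(π·0.111²) = 2.862 m/s
Re = VD/ν = 2.862·0.111/1.54×10^-6 = 2.06×10^5 → turbulent
ε/D = 0.0070/111 = 6.31×10^-5
Swamee-Jain: f = 0.01601
h_f = f(L/D)V²/(2g) = 0.01601·(1320/0.111)·2.862²/(2·9.81) = 79.49 m

h_f ≈ 79.5 m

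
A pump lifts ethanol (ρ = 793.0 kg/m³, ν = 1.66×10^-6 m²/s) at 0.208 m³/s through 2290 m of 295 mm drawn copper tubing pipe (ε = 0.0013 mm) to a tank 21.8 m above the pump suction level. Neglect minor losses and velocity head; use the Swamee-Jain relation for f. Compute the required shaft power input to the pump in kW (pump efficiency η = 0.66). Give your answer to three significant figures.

P_shaft ≈ 170 kW

V = 4Q/(πD²) = 3.043 m/s; Re = 5.41×10^5; ε/D = 4.41×10^-6; f = 0.01298
h_f = f(L/D)V²/2g = 47.58 m
Total head H = z + h_f = 21.8 + 47.58 = 69.38 m
P_hyd = ρgQH = 793.0·9.81·0.208·69.38 = 112.3 kW
P_shaft = P_hyd/η = 112.3/0.66 = 170.1 kW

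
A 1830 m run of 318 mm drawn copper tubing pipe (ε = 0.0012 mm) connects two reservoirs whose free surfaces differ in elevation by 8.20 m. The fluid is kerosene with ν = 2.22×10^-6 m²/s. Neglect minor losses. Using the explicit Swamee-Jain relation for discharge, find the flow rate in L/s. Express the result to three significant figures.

Q ≈ 106 L/s

Swamee-Jain (Type II): Q = -0.965·√(gD⁵h_f/L)·ln[ε/(3.7D) + √(3.17ν²L/(gD³h_f))]
√(gD⁵h_f/L) = √(9.81·0.318⁵·8.20/1830) = 0.01196
ε/(3.7D) = 1.02×10^-6; √(3.17ν²L/(gD³h_f)) = 1.05×10^-4
Q = -0.965·0.01196·ln(1.061×10^-4) = 0.1056 m³/s
Check: V = 1.33 m/s, Re = 1.90×10^5, f = 0.01572, h_f = 8.14 m ≈ 8.20 m ✓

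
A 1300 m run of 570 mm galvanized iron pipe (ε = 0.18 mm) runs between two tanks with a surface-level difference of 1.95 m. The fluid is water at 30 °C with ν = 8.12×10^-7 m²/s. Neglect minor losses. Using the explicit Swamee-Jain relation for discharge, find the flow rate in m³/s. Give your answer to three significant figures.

Q ≈ 0.261 m³/s

Swamee-Jain (Type II): Q = -0.965·√(gD⁵h_f/L)·ln[ε/(3.7D) + √(3.17ν²L/(gD³h_f))]
√(gD⁵h_f/L) = √(9.81·0.570⁵·1.95/1300) = 0.02976
ε/(3.7D) = 8.53×10^-5; √(3.17ν²L/(gD³h_f)) = 2.77×10^-5
Q = -0.965·0.02976·ln(1.130×10^-4) = 0.2609 m³/s
Check: V = 1.02 m/s, Re = 7.18×10^5, f = 0.01615, h_f = 1.96 m ≈ 1.95 m ✓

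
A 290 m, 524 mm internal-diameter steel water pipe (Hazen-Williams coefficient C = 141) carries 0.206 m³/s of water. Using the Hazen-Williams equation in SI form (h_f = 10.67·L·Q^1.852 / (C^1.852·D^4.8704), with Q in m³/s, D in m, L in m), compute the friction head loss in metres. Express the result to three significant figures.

h_f = 10.67·290·0.206^1.852 / (141^1.852·0.524^4.8704) = 0.4041 m

h_f ≈ 0.404 m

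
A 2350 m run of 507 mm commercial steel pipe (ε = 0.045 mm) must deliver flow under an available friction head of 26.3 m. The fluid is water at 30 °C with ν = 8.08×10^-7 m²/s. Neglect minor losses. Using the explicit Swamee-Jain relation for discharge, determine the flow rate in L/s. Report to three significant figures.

Q ≈ 599 L/s

Swamee-Jain (Type II): Q = -0.965·√(gD⁵h_f/L)·ln[ε/(3.7D) + √(3.17ν²L/(gD³h_f))]
√(gD⁵h_f/L) = √(9.81·0.507⁵·26.3/2350) = 0.06065
ε/(3.7D) = 2.40×10^-5; √(3.17ν²L/(gD³h_f)) = 1.20×10^-5
Q = -0.965·0.06065·ln(3.602×10^-5) = 0.5988 m³/s
Check: V = 2.97 m/s, Re = 1.86×10^6, f = 0.01273, h_f = 26.5 m ≈ 26.3 m ✓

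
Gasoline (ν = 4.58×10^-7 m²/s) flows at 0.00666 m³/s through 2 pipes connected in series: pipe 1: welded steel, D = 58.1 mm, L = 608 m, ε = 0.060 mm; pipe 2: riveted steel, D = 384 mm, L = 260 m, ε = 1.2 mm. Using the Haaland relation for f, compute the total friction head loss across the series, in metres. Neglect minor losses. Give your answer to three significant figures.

H ≈ 69.4 m

Pipe 1: V = 2.512 m/s, Re = 3.19×10^5, ε/D = 0.00103, f = 0.02061, h_1 = f(L/D)V²/2g = 69.39 m
Pipe 2: V = 0.05751 m/s, Re = 4.82×10^4, ε/D = 0.00312, f = 0.02878, h_2 = f(L/D)V²/2g = 0.003284 m
Series → Q common, losses add: H = Σh = 69.39 m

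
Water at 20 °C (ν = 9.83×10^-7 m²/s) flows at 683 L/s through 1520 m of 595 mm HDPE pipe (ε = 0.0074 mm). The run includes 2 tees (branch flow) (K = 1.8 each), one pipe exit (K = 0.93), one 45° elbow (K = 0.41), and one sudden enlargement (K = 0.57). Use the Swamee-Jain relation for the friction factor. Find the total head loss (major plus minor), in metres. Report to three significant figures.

H_L ≈ 10.5 m

V = 4Q/(πD²) = 2.456 m/s; V²/2g = 0.3075 m
Re = 1.49×10^6, ε/D = 1.24×10^-5 → f = 0.01125 (Swamee-Jain)
Major: h_f = f(L/D)·V²/2g = 0.01125·2555·0.3075 = 8.841 m
Minor: ΣK = 5.51; h_m = ΣK·V²/2g = 1.695 m
Total H_L = 8.841 + 1.695 = 10.54 m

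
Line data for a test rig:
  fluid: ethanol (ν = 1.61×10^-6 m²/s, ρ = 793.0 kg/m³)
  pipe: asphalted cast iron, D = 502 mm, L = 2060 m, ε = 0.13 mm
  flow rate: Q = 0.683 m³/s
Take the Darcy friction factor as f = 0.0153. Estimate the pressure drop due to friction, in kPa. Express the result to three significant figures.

V = 4Q/(πD²) = 4·0.683/(π·0.502²) = 3.451 m/s
h_f = f(L/D)V²/(2g) = 0.01530·(2060/0.502)·3.451²/(2·9.81) = 38.11 m
Δp = ρg·h_f = 793.0·9.81·38.11 = 296.4 kPa

Δp ≈ 296 kPa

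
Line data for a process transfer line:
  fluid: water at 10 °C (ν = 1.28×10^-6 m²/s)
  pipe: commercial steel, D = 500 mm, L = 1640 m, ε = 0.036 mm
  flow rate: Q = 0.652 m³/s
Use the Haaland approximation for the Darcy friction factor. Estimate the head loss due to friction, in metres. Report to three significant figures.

V = 4Q/(πD²) = 4·0.652/(π·0.500²) = 3.321 m/s
Re = VD/ν = 3.321·0.500/1.28×10^-6 = 1.30×10^6 → turbulent
ε/D = 0.036/500 = 7.20×10^-5
Haaland: f = 0.01260
h_f = f(L/D)V²/(2g) = 0.01260·(1640/0.500)·3.321²/(2·9.81) = 23.22 m

h_f ≈ 23.2 m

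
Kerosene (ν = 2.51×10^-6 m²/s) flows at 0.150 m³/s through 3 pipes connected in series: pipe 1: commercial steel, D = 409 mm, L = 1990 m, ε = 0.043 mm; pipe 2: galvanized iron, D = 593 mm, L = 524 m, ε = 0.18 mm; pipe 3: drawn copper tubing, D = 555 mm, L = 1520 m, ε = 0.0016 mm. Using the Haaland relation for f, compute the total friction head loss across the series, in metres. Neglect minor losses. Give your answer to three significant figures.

H ≈ 6.45 m

Pipe 1: V = 1.142 m/s, Re = 1.86×10^5, ε/D = 1.05×10^-4, f = 0.01641, h_1 = f(L/D)V²/2g = 5.305 m
Pipe 2: V = 0.5431 m/s, Re = 1.28×10^5, ε/D = 3.04×10^-4, f = 0.01853, h_2 = f(L/D)V²/2g = 0.2462 m
Pipe 3: V = 0.6200 m/s, Re = 1.37×10^5, ε/D = 2.88×10^-6, f = 0.01672, h_3 = f(L/D)V²/2g = 0.8971 m
Series → Q common, losses add: H = Σh = 6.449 m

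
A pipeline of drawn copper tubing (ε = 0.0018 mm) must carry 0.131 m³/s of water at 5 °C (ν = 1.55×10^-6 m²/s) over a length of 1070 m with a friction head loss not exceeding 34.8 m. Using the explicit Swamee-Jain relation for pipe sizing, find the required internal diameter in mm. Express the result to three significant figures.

Swamee-Jain (Type III): D = 0.66·[ε^1.25·(LQ²/(gh_f))^4.75 + ν·Q^9.4·(L/(gh_f))^5.2]^0.04
LQ²/(gh_f) = 0.05379; L/(gh_f) = 3.134
Term 1 = ε^1.25·(…)^4.75 = 6.16×10^-14; Term 2 = ν·Q^9.4·(…)^5.2 = 2.97×10^-12
D = 0.66·(6.16×10^-14 + 2.97×10^-12)^0.04 = 0.2285 m = 228 mm
Check: V = 3.20 m/s, Re = 4.71×10^5, f = 0.01335, h_f = 32.6 m ≈ 34.8 m ✓

D ≈ 228 mm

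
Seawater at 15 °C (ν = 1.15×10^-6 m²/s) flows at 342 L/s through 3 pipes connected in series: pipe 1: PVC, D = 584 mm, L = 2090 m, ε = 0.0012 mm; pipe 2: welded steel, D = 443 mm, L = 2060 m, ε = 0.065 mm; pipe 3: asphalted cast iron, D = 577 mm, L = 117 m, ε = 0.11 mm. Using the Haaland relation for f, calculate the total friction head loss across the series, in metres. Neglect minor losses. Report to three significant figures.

H ≈ 20.5 m

Pipe 1: V = 1.277 m/s, Re = 6.48×10^5, ε/D = 2.05×10^-6, f = 0.01250, h_1 = f(L/D)V²/2g = 3.718 m
Pipe 2: V = 2.219 m/s, Re = 8.55×10^5, ε/D = 1.47×10^-4, f = 0.01411, h_2 = f(L/D)V²/2g = 16.47 m
Pipe 3: V = 1.308 m/s, Re = 6.56×10^5, ε/D = 1.91×10^-4, f = 0.01488, h_3 = f(L/D)V²/2g = 0.2631 m
Series → Q common, losses add: H = Σh = 20.45 m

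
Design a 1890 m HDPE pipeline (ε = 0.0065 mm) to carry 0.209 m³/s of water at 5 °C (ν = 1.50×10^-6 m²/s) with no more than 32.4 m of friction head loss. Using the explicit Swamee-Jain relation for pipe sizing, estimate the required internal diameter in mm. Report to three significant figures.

D ≈ 311 mm

Swamee-Jain (Type III): D = 0.66·[ε^1.25·(LQ²/(gh_f))^4.75 + ν·Q^9.4·(L/(gh_f))^5.2]^0.04
LQ²/(gh_f) = 0.2597; L/(gh_f) = 5.946
Term 1 = ε^1.25·(…)^4.75 = 5.44×10^-10; Term 2 = ν·Q^9.4·(…)^5.2 = 6.48×10^-9
D = 0.66·(5.44×10^-10 + 6.48×10^-9)^0.04 = 0.3115 m = 311 mm
Check: V = 2.74 m/s, Re = 5.70×10^5, f = 0.01315, h_f = 30.6 m ≈ 32.4 m ✓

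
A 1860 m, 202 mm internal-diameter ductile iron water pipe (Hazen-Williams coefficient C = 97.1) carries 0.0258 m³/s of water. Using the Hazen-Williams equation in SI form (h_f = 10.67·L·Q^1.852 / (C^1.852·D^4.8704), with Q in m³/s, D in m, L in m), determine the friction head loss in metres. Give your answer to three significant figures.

h_f ≈ 11.5 m

h_f = 10.67·1860·0.0258^1.852 / (97.1^1.852·0.202^4.8704) = 11.45 m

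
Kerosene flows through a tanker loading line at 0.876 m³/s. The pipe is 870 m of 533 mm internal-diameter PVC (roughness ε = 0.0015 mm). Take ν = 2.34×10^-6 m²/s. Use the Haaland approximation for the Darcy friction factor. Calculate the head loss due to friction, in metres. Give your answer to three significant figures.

V = 4Q/(πD²) = 4·0.876/(π·0.533²) = 3.926 m/s
Re = VD/ν = 3.926·0.533/2.34×10^-6 = 8.94×10^5 → turbulent
ε/D = 0.0015/533 = 2.81×10^-6
Haaland: f = 0.01185
h_f = f(L/D)V²/(2g) = 0.01185·(870/0.533)·3.926²/(2·9.81) = 15.20 m

h_f ≈ 15.2 m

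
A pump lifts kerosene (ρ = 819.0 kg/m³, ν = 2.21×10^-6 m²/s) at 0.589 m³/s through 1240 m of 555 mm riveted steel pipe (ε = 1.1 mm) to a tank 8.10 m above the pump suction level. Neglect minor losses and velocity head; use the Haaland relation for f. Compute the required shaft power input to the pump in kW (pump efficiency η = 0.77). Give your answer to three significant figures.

P_shaft ≈ 148 kW

V = 4Q/(πD²) = 2.435 m/s; Re = 6.11×10^5; ε/D = 0.00198; f = 0.02368
h_f = f(L/D)V²/2g = 15.98 m
Total head H = z + h_f = 8.10 + 15.98 = 24.08 m
P_hyd = ρgQH = 819.0·9.81·0.589·24.08 = 114.0 kW
P_shaft = P_hyd/η = 114.0/0.77 = 148.0 kW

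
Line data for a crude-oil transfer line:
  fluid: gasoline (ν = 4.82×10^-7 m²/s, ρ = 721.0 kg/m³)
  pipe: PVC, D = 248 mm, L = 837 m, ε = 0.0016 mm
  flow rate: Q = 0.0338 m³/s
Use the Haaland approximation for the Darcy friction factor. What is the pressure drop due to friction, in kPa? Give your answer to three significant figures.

V = 4Q/(πD²) = 4·0.0338/(π·0.248²) = 0.6997 m/s
Re = VD/ν = 0.6997·0.248/4.82×10^-7 = 3.60×10^5 → turbulent
ε/D = 0.0016/248 = 6.45×10^-6
Haaland: f = 0.01392
h_f = f(L/D)V²/(2g) = 0.01392·(837/0.248)·0.6997²/(2·9.81) = 1.173 m
Δp = ρg·h_f = 721.0·9.81·1.173 = 8.293 kPa

Δp ≈ 8.29 kPa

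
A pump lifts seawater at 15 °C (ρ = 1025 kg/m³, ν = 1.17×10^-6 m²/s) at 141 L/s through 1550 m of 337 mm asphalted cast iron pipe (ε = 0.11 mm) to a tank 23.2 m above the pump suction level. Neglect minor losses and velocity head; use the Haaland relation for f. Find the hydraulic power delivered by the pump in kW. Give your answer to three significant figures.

V = 4Q/(πD²) = 1.581 m/s; Re = 4.55×10^5; ε/D = 3.26×10^-4; f = 0.01646
h_f = f(L/D)V²/2g = 9.642 m
Total head H = z + h_f = 23.2 + 9.642 = 32.84 m
P_hyd = ρgQH = 1025·9.81·0.141·32.84 = 46.56 kW

P_hyd ≈ 46.6 kW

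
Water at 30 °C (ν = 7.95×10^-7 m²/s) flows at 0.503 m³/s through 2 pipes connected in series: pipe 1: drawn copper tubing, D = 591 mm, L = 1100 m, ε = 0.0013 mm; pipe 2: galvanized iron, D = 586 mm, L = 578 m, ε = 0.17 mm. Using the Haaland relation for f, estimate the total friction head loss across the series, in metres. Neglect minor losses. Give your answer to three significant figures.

Pipe 1: V = 1.834 m/s, Re = 1.36×10^6, ε/D = 2.20×10^-6, f = 0.01105, h_1 = f(L/D)V²/2g = 3.524 m
Pipe 2: V = 1.865 m/s, Re = 1.37×10^6, ε/D = 2.90×10^-4, f = 0.01534, h_2 = f(L/D)V²/2g = 2.683 m
Series → Q common, losses add: H = Σh = 6.207 m

H ≈ 6.21 m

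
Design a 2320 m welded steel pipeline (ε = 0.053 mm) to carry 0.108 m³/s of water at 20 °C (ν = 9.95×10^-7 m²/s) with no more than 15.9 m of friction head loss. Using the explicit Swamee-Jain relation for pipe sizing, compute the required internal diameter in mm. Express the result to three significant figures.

Swamee-Jain (Type III): D = 0.66·[ε^1.25·(LQ²/(gh_f))^4.75 + ν·Q^9.4·(L/(gh_f))^5.2]^0.04
LQ²/(gh_f) = 0.1735; L/(gh_f) = 14.87
Term 1 = ε^1.25·(…)^4.75 = 1.10×10^-9; Term 2 = ν·Q^9.4·(…)^5.2 = 1.02×10^-9
D = 0.66·(1.10×10^-9 + 1.02×10^-9)^0.04 = 0.2969 m = 297 mm
Check: V = 1.56 m/s, Re = 4.65×10^5, f = 0.01541, h_f = 14.9 m ≈ 15.9 m ✓

D ≈ 297 mm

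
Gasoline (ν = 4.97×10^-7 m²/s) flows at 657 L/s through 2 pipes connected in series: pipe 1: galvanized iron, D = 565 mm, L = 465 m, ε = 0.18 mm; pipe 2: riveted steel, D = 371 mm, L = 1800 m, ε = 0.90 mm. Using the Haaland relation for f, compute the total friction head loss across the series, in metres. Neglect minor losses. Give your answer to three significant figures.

H ≈ 231 m

Pipe 1: V = 2.620 m/s, Re = 2.98×10^6, ε/D = 3.19×10^-4, f = 0.01537, h_1 = f(L/D)V²/2g = 4.428 m
Pipe 2: V = 6.078 m/s, Re = 4.54×10^6, ε/D = 0.00243, f = 0.02475, h_2 = f(L/D)V²/2g = 226.1 m
Series → Q common, losses add: H = Σh = 230.5 m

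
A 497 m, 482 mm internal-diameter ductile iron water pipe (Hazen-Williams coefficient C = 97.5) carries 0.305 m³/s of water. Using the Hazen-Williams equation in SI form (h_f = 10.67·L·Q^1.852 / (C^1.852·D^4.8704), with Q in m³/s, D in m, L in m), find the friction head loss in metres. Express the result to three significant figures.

h_f ≈ 4.26 m

h_f = 10.67·497·0.305^1.852 / (97.5^1.852·0.482^4.8704) = 4.261 m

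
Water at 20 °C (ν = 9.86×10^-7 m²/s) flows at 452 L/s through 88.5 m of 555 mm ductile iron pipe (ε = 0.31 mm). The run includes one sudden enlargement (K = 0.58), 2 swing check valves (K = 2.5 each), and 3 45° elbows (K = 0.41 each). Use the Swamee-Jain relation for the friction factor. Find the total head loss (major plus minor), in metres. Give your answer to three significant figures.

H_L ≈ 1.71 m

V = 4Q/(πD²) = 1.868 m/s; V²/2g = 0.1779 m
Re = 1.05×10^6, ε/D = 5.59×10^-4 → f = 0.01766 (Swamee-Jain)
Major: h_f = f(L/D)·V²/2g = 0.01766·159.5·0.1779 = 0.5010 m
Minor: ΣK = 6.81; h_m = ΣK·V²/2g = 1.212 m
Total H_L = 0.5010 + 1.212 = 1.713 m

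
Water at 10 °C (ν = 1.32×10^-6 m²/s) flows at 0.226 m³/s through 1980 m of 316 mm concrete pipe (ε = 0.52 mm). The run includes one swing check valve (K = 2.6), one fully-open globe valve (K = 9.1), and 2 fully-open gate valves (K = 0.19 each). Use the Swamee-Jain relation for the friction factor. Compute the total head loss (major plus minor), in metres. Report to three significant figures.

H_L ≈ 65.2 m

V = 4Q/(πD²) = 2.882 m/s; V²/2g = 0.4232 m
Re = 6.90×10^5, ε/D = 0.00165 → f = 0.02266 (Swamee-Jain)
Major: h_f = f(L/D)·V²/2g = 0.02266·6266·0.4232 = 60.08 m
Minor: ΣK = 12.1; h_m = ΣK·V²/2g = 5.113 m
Total H_L = 60.08 + 5.113 = 65.20 m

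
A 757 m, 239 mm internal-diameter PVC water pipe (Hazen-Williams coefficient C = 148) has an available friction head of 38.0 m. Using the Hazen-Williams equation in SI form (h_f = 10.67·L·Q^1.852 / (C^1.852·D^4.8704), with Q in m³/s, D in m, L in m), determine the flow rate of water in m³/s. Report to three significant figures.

Q ≈ 0.190 m³/s

Rearranging: Q = [h_f·C^1.852·D^4.8704 / (10.67·L)]^(1/1.852)
Q = [38.0·148^1.852·0.239^4.8704 / (10.67·757)]^0.540 = 0.1900 m³/s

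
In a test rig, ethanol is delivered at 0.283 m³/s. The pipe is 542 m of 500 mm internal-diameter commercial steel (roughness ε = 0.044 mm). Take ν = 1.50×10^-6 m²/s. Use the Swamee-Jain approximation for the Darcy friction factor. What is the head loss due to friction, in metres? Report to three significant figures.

V = 4Q/(πD²) = 4·0.283/(π·0.500²) = 1.441 m/s
Re = VD/ν = 1.441·0.500/1.50×10^-6 = 4.80×10^5 → turbulent
ε/D = 0.044/500 = 8.80×10^-5
Swamee-Jain: f = 0.01439
h_f = f(L/D)V²/(2g) = 0.01439·(542/0.500)·1.441²/(2·9.81) = 1.652 m

h_f ≈ 1.65 m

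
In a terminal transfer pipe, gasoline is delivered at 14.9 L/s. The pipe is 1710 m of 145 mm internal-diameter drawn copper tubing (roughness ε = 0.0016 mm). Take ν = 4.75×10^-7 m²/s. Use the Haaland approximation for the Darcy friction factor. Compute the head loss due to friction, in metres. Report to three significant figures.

V = 4Q/(πD²) = 4·0.0149/(π·0.145²) = 0.9023 m/s
Re = VD/ν = 0.9023·0.145/4.75×10^-7 = 2.75×10^5 → turbulent
ε/D = 0.0016/145 = 1.10×10^-5
Haaland: f = 0.01466
h_f = f(L/D)V²/(2g) = 0.01466·(1710/0.145)·0.9023²/(2·9.81) = 7.174 m

h_f ≈ 7.17 m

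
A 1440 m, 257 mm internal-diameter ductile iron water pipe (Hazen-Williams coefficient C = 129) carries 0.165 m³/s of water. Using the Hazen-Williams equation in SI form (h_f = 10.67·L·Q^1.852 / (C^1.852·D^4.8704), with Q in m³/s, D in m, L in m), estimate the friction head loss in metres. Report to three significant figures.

h_f = 10.67·1440·0.165^1.852 / (129^1.852·0.257^4.8704) = 50.39 m

h_f ≈ 50.4 m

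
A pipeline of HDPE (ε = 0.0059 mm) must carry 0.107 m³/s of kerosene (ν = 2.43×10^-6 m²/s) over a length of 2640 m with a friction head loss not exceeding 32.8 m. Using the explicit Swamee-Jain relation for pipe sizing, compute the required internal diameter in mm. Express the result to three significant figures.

D ≈ 263 mm

Swamee-Jain (Type III): D = 0.66·[ε^1.25·(LQ²/(gh_f))^4.75 + ν·Q^9.4·(L/(gh_f))^5.2]^0.04
LQ²/(gh_f) = 0.09394; L/(gh_f) = 8.205
Term 1 = ε^1.25·(…)^4.75 = 3.84×10^-12; Term 2 = ν·Q^9.4·(…)^5.2 = 1.03×10^-10
D = 0.66·(3.84×10^-12 + 1.03×10^-10)^0.04 = 0.2635 m = 263 mm
Check: V = 1.96 m/s, Re = 2.13×10^5, f = 0.01556, h_f = 30.6 m ≈ 32.8 m ✓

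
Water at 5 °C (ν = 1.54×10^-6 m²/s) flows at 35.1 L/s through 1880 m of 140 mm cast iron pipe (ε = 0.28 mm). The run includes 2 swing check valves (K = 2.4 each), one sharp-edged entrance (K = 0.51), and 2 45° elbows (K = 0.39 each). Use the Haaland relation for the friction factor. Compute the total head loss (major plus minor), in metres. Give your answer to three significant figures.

H_L ≈ 87.8 m

V = 4Q/(πD²) = 2.280 m/s; V²/2g = 0.2650 m
Re = 2.07×10^5, ε/D = 0.00200 → f = 0.02423 (Haaland)
Major: h_f = f(L/D)·V²/2g = 0.02423·13429·0.2650 = 86.21 m
Minor: ΣK = 6.09; h_m = ΣK·V²/2g = 1.614 m
Total H_L = 86.21 + 1.614 = 87.82 m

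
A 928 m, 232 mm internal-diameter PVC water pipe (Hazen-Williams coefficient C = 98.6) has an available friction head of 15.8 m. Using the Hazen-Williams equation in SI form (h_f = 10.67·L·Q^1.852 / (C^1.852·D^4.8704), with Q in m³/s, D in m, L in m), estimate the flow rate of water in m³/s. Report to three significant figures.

Rearranging: Q = [h_f·C^1.852·D^4.8704 / (10.67·L)]^(1/1.852)
Q = [15.8·98.6^1.852·0.232^4.8704 / (10.67·928)]^0.540 = 0.06530 m³/s

Q ≈ 0.0653 m³/s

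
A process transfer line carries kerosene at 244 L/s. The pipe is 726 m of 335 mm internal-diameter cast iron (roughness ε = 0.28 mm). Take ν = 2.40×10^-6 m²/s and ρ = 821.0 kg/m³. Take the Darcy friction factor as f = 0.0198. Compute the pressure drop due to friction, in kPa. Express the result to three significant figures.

V = 4Q/(πD²) = 4·0.244/(π·0.335²) = 2.768 m/s
h_f = f(L/D)V²/(2g) = 0.01980·(726/0.335)·2.768²/(2·9.81) = 16.76 m
Δp = ρg·h_f = 821.0·9.81·16.76 = 135.0 kPa

Δp ≈ 135 kPa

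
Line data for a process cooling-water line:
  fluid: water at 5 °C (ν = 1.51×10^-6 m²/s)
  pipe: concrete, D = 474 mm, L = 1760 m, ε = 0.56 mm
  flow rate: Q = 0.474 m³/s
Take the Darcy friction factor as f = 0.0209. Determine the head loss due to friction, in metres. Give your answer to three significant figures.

V = 4Q/(πD²) = 4·0.474/(π·0.474²) = 2.686 m/s
h_f = f(L/D)V²/(2g) = 0.02090·(1760/0.474)·2.686²/(2·9.81) = 28.54 m

h_f ≈ 28.5 m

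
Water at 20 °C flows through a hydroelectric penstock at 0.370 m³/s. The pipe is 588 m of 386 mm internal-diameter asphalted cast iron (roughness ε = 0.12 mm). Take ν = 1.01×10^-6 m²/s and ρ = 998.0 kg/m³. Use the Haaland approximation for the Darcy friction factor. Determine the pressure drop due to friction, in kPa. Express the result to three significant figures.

V = 4Q/(πD²) = 4·0.370/(π·0.386²) = 3.162 m/s
Re = VD/ν = 3.162·0.386/1.01×10^-6 = 1.21×10^6 → turbulent
ε/D = 0.12/386 = 3.11×10^-4
Haaland: f = 0.01560
h_f = f(L/D)V²/(2g) = 0.01560·(588/0.386)·3.162²/(2·9.81) = 12.11 m
Δp = ρg·h_f = 998.0·9.81·12.11 = 118.5 kPa

Δp ≈ 119 kPa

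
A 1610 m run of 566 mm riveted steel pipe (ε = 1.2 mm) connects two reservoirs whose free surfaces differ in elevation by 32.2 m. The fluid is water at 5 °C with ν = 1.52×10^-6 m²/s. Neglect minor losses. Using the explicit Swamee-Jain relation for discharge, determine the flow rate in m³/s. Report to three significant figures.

Q ≈ 0.766 m³/s

Swamee-Jain (Type II): Q = -0.965·√(gD⁵h_f/L)·ln[ε/(3.7D) + √(3.17ν²L/(gD³h_f))]
√(gD⁵h_f/L) = √(9.81·0.566⁵·32.2/1610) = 0.1068
ε/(3.7D) = 5.73×10^-4; √(3.17ν²L/(gD³h_f)) = 1.43×10^-5
Q = -0.965·0.1068·ln(5.874×10^-4) = 0.7664 m³/s
Check: V = 3.05 m/s, Re = 1.13×10^6, f = 0.02401, h_f = 32.3 m ≈ 32.2 m ✓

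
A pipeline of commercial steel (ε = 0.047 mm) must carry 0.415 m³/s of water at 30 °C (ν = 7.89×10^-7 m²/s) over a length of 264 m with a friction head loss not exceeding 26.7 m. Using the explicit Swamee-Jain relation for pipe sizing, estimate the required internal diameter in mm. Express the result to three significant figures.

Swamee-Jain (Type III): D = 0.66·[ε^1.25·(LQ²/(gh_f))^4.75 + ν·Q^9.4·(L/(gh_f))^5.2]^0.04
LQ²/(gh_f) = 0.1736; L/(gh_f) = 1.008
Term 1 = ε^1.25·(…)^4.75 = 9.50×10^-10; Term 2 = ν·Q^9.4·(…)^5.2 = 2.11×10^-10
D = 0.66·(9.50×10^-10 + 2.11×10^-10)^0.04 = 0.2898 m = 290 mm
Check: V = 6.29 m/s, Re = 2.31×10^6, f = 0.01376, h_f = 25.3 m ≈ 26.7 m ✓

D ≈ 290 mm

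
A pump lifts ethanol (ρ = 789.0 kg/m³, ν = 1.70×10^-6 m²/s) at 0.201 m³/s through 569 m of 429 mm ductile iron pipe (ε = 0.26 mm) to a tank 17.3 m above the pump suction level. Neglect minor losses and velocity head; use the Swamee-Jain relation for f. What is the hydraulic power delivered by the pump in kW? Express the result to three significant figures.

P_hyd ≈ 30.7 kW

V = 4Q/(πD²) = 1.391 m/s; Re = 3.51×10^5; ε/D = 6.06×10^-4; f = 0.01874
h_f = f(L/D)V²/2g = 2.449 m
Total head H = z + h_f = 17.3 + 2.449 = 19.75 m
P_hyd = ρgQH = 789.0·9.81·0.201·19.75 = 30.73 kW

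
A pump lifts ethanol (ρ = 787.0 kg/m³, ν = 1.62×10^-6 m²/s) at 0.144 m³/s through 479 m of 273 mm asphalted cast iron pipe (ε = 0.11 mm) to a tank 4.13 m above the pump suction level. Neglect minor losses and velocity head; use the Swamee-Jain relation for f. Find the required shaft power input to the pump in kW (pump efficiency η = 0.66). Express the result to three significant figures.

V = 4Q/(πD²) = 2.460 m/s; Re = 4.15×10^5; ε/D = 4.03×10^-4; f = 0.01734
h_f = f(L/D)V²/2g = 9.382 m
Total head H = z + h_f = 4.13 + 9.382 = 13.51 m
P_hyd = ρgQH = 787.0·9.81·0.144·13.51 = 15.02 kW
P_shaft = P_hyd/η = 15.02/0.66 = 22.76 kW

P_shaft ≈ 22.8 kW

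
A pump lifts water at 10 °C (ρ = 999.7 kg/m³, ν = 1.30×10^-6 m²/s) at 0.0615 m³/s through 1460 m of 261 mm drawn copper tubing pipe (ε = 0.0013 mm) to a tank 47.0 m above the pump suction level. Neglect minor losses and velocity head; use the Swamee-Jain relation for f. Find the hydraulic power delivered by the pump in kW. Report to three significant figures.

P_hyd ≈ 31.8 kW

V = 4Q/(πD²) = 1.149 m/s; Re = 2.31×10^5; ε/D = 4.98×10^-6; f = 0.01516
h_f = f(L/D)V²/2g = 5.710 m
Total head H = z + h_f = 47.0 + 5.710 = 52.71 m
P_hyd = ρgQH = 999.7·9.81·0.0615·52.71 = 31.79 kW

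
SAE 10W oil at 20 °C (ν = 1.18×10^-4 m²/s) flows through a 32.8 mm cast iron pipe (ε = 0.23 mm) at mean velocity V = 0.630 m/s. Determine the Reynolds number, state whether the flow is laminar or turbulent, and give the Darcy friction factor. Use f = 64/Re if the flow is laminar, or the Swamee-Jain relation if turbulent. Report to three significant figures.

Re = VD/ν = 0.6300·0.0328/1.18×10^-4 = 175
Re < 2300 → laminar → f = 64/Re = 0.3655

Re ≈ 175; laminar; f = 64/Re ≈ 0.365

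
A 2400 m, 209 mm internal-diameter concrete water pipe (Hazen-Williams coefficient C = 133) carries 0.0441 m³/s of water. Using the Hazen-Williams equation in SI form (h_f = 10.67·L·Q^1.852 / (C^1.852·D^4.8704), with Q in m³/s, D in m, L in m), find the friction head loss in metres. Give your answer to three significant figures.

h_f ≈ 18.9 m

h_f = 10.67·2400·0.0441^1.852 / (133^1.852·0.209^4.8704) = 18.87 m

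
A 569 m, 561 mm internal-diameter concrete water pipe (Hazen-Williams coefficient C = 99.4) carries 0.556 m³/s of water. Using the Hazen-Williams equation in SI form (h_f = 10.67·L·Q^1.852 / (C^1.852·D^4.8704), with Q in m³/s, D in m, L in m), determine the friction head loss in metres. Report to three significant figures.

h_f ≈ 6.83 m

h_f = 10.67·569·0.556^1.852 / (99.4^1.852·0.561^4.8704) = 6.834 m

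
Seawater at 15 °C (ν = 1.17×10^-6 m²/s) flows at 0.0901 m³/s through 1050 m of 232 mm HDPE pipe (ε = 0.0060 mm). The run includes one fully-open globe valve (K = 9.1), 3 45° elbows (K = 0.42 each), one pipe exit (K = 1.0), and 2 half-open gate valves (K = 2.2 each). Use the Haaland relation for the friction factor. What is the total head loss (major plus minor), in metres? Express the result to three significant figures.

H_L ≈ 18.0 m

V = 4Q/(πD²) = 2.131 m/s; V²/2g = 0.2315 m
Re = 4.23×10^5, ε/D = 2.59×10^-5 → f = 0.01374 (Haaland)
Major: h_f = f(L/D)·V²/2g = 0.01374·4526·0.2315 = 14.40 m
Minor: ΣK = 15.8; h_m = ΣK·V²/2g = 3.649 m
Total H_L = 14.40 + 3.649 = 18.05 m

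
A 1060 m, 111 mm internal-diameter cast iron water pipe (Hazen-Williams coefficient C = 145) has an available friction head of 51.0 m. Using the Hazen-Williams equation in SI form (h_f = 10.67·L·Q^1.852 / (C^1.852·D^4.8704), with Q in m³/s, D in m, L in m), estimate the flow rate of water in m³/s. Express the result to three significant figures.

Rearranging: Q = [h_f·C^1.852·D^4.8704 / (10.67·L)]^(1/1.852)
Q = [51.0·145^1.852·0.111^4.8704 / (10.67·1060)]^0.540 = 0.02421 m³/s

Q ≈ 0.0242 m³/s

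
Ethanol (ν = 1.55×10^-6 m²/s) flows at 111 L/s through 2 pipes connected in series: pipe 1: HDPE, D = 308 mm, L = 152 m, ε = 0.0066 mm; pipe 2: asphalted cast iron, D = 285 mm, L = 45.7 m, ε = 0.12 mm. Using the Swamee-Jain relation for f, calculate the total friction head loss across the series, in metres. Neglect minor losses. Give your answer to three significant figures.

Pipe 1: V = 1.490 m/s, Re = 2.96×10^5, ε/D = 2.14×10^-5, f = 0.01466, h_1 = f(L/D)V²/2g = 0.8183 m
Pipe 2: V = 1.740 m/s, Re = 3.20×10^5, ε/D = 4.21×10^-4, f = 0.01777, h_2 = f(L/D)V²/2g = 0.4397 m
Series → Q common, losses add: H = Σh = 1.258 m

H ≈ 1.26 m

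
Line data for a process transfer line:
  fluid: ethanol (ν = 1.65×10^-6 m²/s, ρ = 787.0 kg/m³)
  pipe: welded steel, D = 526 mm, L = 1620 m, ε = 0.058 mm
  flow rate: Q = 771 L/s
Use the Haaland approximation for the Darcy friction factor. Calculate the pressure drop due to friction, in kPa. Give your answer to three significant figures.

Δp ≈ 204 kPa

V = 4Q/(πD²) = 4·0.771/(π·0.526²) = 3.548 m/s
Re = VD/ν = 3.548·0.526/1.65×10^-6 = 1.13×10^6 → turbulent
ε/D = 0.058/526 = 1.10×10^-4
Haaland: f = 0.01335
h_f = f(L/D)V²/(2g) = 0.01335·(1620/0.526)·3.548²/(2·9.81) = 26.39 m
Δp = ρg·h_f = 787.0·9.81·26.39 = 203.7 kPa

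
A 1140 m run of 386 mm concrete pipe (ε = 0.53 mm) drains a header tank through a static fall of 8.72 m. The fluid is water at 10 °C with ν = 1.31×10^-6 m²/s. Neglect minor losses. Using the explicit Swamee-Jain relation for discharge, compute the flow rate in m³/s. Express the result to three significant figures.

Swamee-Jain (Type II): Q = -0.965·√(gD⁵h_f/L)·ln[ε/(3.7D) + √(3.17ν²L/(gD³h_f))]
√(gD⁵h_f/L) = √(9.81·0.386⁵·8.72/1140) = 0.02536
ε/(3.7D) = 3.71×10^-4; √(3.17ν²L/(gD³h_f)) = 3.55×10^-5
Q = -0.965·0.02536·ln(4.066×10^-4) = 0.1911 m³/s
Check: V = 1.63 m/s, Re = 4.81×10^5, f = 0.02186, h_f = 8.77 m ≈ 8.72 m ✓

Q ≈ 0.191 m³/s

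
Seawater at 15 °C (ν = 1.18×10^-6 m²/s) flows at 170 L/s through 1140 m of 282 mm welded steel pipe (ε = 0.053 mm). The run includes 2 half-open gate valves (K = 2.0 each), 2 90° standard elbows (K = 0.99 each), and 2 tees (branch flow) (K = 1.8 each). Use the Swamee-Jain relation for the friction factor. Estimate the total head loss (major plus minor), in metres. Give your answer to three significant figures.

H_L ≈ 26.6 m

V = 4Q/(πD²) = 2.722 m/s; V²/2g = 0.3776 m
Re = 6.50×10^5, ε/D = 1.88×10^-4 → f = 0.01507 (Swamee-Jain)
Major: h_f = f(L/D)·V²/2g = 0.01507·4043·0.3776 = 23.00 m
Minor: ΣK = 9.58; h_m = ΣK·V²/2g = 3.617 m
Total H_L = 23.00 + 3.617 = 26.62 m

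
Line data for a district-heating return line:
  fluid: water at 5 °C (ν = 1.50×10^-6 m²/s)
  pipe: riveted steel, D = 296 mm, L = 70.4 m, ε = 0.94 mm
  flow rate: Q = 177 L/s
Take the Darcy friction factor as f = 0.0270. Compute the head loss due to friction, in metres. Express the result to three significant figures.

h_f ≈ 2.17 m

V = 4Q/(πD²) = 4·0.177/(π·0.296²) = 2.572 m/s
h_f = f(L/D)V²/(2g) = 0.02700·(70.4/0.296)·2.572²/(2·9.81) = 2.165 m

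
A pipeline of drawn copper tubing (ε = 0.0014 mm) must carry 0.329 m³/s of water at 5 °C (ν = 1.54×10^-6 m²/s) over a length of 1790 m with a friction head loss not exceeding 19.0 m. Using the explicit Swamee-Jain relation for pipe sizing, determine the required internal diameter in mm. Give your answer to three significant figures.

D ≈ 407 mm

Swamee-Jain (Type III): D = 0.66·[ε^1.25·(LQ²/(gh_f))^4.75 + ν·Q^9.4·(L/(gh_f))^5.2]^0.04
LQ²/(gh_f) = 1.039; L/(gh_f) = 9.604
Term 1 = ε^1.25·(…)^4.75 = 5.79×10^-8; Term 2 = ν·Q^9.4·(…)^5.2 = 5.73×10^-6
D = 0.66·(5.79×10^-8 + 5.73×10^-6)^0.04 = 0.4074 m = 407 mm
Check: V = 2.52 m/s, Re = 6.68×10^5, f = 0.01251, h_f = 17.8 m ≈ 19.0 m ✓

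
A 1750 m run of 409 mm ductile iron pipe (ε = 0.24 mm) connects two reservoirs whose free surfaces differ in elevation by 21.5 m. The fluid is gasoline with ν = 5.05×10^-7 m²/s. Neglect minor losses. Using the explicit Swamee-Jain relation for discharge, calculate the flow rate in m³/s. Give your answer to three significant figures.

Swamee-Jain (Type II): Q = -0.965·√(gD⁵h_f/L)·ln[ε/(3.7D) + √(3.17ν²L/(gD³h_f))]
√(gD⁵h_f/L) = √(9.81·0.409⁵·21.5/1750) = 0.03714
ε/(3.7D) = 1.59×10^-4; √(3.17ν²L/(gD³h_f)) = 9.90×10^-6
Q = -0.965·0.03714·ln(1.685×10^-4) = 0.3114 m³/s
Check: V = 2.37 m/s, Re = 1.92×10^6, f = 0.01762, h_f = 21.6 m ≈ 21.5 m ✓

Q ≈ 0.311 m³/s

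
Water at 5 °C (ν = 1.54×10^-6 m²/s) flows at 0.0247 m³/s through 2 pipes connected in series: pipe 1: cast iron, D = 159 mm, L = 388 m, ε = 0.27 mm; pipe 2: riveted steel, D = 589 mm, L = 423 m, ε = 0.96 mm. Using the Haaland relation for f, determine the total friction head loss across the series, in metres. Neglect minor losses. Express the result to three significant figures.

Pipe 1: V = 1.244 m/s, Re = 1.28×10^5, ε/D = 0.00170, f = 0.02381, h_1 = f(L/D)V²/2g = 4.582 m
Pipe 2: V = 0.09065 m/s, Re = 3.47×10^4, ε/D = 0.00163, f = 0.02651, h_2 = f(L/D)V²/2g = 0.007975 m
Series → Q common, losses add: H = Σh = 4.590 m

H ≈ 4.59 m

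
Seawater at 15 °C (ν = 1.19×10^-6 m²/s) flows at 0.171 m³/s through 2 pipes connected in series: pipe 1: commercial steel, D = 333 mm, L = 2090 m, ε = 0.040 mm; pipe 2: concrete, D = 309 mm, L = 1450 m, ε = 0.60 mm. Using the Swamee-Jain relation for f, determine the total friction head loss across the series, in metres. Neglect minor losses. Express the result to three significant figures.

H ≈ 47.4 m

Pipe 1: V = 1.963 m/s, Re = 5.49×10^5, ε/D = 1.20×10^-4, f = 0.01455, h_1 = f(L/D)V²/2g = 17.95 m
Pipe 2: V = 2.280 m/s, Re = 5.92×10^5, ε/D = 0.00194, f = 0.02366, h_2 = f(L/D)V²/2g = 29.42 m
Series → Q common, losses add: H = Σh = 47.37 m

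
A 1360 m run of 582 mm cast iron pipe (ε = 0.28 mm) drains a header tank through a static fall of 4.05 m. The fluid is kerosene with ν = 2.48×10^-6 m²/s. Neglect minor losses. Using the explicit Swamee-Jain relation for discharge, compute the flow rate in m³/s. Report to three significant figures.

Q ≈ 0.366 m³/s

Swamee-Jain (Type II): Q = -0.965·√(gD⁵h_f/L)·ln[ε/(3.7D) + √(3.17ν²L/(gD³h_f))]
√(gD⁵h_f/L) = √(9.81·0.582⁵·4.05/1360) = 0.04417
ε/(3.7D) = 1.30×10^-4; √(3.17ν²L/(gD³h_f)) = 5.82×10^-5
Q = -0.965·0.04417·ln(1.882×10^-4) = 0.3656 m³/s
Check: V = 1.37 m/s, Re = 3.23×10^5, f = 0.01813, h_f = 4.08 m ≈ 4.05 m ✓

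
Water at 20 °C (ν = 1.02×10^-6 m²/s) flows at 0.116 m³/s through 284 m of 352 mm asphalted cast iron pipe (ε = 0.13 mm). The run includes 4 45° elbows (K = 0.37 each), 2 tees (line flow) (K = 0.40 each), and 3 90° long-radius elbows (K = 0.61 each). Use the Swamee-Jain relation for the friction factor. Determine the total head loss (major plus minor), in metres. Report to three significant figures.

V = 4Q/(πD²) = 1.192 m/s; V²/2g = 0.07242 m
Re = 4.11×10^5, ε/D = 3.69×10^-4 → f = 0.01711 (Swamee-Jain)
Major: h_f = f(L/D)·V²/2g = 0.01711·806.8·0.07242 = 1.0000 m
Minor: ΣK = 4.11; h_m = ΣK·V²/2g = 0.2977 m
Total H_L = 1.0000 + 0.2977 = 1.298 m

H_L ≈ 1.30 m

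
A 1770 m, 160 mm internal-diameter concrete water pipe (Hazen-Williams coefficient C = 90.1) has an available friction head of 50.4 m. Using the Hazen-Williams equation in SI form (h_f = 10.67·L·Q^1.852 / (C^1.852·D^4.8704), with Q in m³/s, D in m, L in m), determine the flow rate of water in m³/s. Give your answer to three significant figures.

Q ≈ 0.0296 m³/s

Rearranging: Q = [h_f·C^1.852·D^4.8704 / (10.67·L)]^(1/1.852)
Q = [50.4·90.1^1.852·0.160^4.8704 / (10.67·1770)]^0.540 = 0.02965 m³/s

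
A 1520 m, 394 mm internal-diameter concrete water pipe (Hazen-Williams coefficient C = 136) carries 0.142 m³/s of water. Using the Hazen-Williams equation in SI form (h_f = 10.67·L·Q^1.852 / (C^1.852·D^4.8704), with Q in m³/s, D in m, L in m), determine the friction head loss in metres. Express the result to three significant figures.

h_f ≈ 4.56 m

h_f = 10.67·1520·0.142^1.852 / (136^1.852·0.394^4.8704) = 4.559 m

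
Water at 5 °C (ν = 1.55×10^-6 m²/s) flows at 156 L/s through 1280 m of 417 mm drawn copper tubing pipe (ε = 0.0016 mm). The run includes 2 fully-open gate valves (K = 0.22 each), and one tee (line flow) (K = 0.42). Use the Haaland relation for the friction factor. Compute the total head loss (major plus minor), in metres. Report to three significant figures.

V = 4Q/(πD²) = 1.142 m/s; V²/2g = 0.06650 m
Re = 3.07×10^5, ε/D = 3.84×10^-6 → f = 0.01431 (Haaland)
Major: h_f = f(L/D)·V²/2g = 0.01431·3070·0.06650 = 2.921 m
Minor: ΣK = 0.860; h_m = ΣK·V²/2g = 0.05719 m
Total H_L = 2.921 + 0.05719 = 2.978 m

H_L ≈ 2.98 m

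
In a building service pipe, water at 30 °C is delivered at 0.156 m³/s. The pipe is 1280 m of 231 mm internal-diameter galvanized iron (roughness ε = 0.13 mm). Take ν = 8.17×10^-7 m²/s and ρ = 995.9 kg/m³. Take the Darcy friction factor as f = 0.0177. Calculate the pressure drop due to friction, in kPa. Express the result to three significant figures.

Δp ≈ 677 kPa

V = 4Q/(πD²) = 4·0.156/(π·0.231²) = 3.722 m/s
h_f = f(L/D)V²/(2g) = 0.01770·(1280/0.231)·3.722²/(2·9.81) = 69.26 m
Δp = ρg·h_f = 995.9·9.81·69.26 = 676.7 kPa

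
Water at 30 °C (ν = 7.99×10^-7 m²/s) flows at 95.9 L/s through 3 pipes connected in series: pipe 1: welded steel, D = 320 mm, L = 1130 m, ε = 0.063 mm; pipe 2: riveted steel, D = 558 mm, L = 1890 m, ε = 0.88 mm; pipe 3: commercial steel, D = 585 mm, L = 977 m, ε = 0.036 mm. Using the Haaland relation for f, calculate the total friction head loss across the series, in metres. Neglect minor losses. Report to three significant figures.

H ≈ 4.69 m

Pipe 1: V = 1.192 m/s, Re = 4.78×10^5, ε/D = 1.97×10^-4, f = 0.01532, h_1 = f(L/D)V²/2g = 3.921 m
Pipe 2: V = 0.3922 m/s, Re = 2.74×10^5, ε/D = 0.00158, f = 0.02273, h_2 = f(L/D)V²/2g = 0.6035 m
Pipe 3: V = 0.3568 m/s, Re = 2.61×10^5, ε/D = 6.15×10^-5, f = 0.01522, h_3 = f(L/D)V²/2g = 0.1649 m
Series → Q common, losses add: H = Σh = 4.689 m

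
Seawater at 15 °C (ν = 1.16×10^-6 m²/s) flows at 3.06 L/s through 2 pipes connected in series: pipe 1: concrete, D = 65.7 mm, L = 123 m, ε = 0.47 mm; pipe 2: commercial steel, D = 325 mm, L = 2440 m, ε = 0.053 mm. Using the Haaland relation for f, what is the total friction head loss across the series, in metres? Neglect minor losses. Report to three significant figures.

Pipe 1: V = 0.9026 m/s, Re = 5.11×10^4, ε/D = 0.00715, f = 0.03533, h_1 = f(L/D)V²/2g = 2.746 m
Pipe 2: V = 0.03689 m/s, Re = 1.03×10^4, ε/D = 1.63×10^-4, f = 0.03079, h_2 = f(L/D)V²/2g = 0.01603 m
Series → Q common, losses add: H = Σh = 2.762 m

H ≈ 2.76 m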